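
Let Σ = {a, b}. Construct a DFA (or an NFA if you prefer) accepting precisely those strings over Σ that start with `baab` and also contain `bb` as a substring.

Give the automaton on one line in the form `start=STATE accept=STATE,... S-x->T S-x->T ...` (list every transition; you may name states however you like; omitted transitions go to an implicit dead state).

start=q0 accept=q7 q0-a->q1 q0-b->q2 q1-a->q1 q1-b->q1 q2-a->q3 q2-b->q1 q3-a->q4 q3-b->q1 q4-a->q1 q4-b->q5 q5-a->q6 q5-b->q7 q6-a->q6 q6-b->q5 q7-a->q7 q7-b->q7

Run two small machines in parallel and take their product. One (6 states) tracks whether the input so far still matches the prefix `baab`; the other (3 states) tracks whether and how much of `bb` has been seen. Each combined state is a pair, one component from each; accept when both components accept. Minimizing collapses redundant product states.
8 states suffice.
        a   b  
>  q0   q1  q2 
   q1   q1  q1 
   q2   q3  q1 
   q3   q4  q1 
   q4   q1  q5 
   q5   q6  q7 
   q6   q6  q5 
 * q7   q7  q7 
(> = start, * = accepting)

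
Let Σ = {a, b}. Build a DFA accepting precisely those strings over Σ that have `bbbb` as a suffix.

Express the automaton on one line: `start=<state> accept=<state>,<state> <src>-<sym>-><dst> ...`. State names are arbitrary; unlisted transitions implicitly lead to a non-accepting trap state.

start=s0 accept=s4 s0-a->s0 s0-b->s1 s1-a->s0 s1-b->s2 s2-a->s0 s2-b->s3 s3-a->s0 s3-b->s4 s4-a->s0 s4-b->s4

Remember how much of `bbbb` the current input suffix matches. State s0 means no match yet; s1 means the last symbol is `b`; s2 means the last 2 symbols are `bb`; s3 means the last 3 symbols are `bbb`; s4 means the last 4 symbols are `bbbb`. Only s4 accepts. On a mismatch, fall back to the longest proper suffix that is still a prefix of `bbbb`.
5 states suffice.
        a   b  
>  s0   s0  s1 
   s1   s0  s2 
   s2   s0  s3 
   s3   s0  s4 
 * s4   s0  s4 
(> = start, * = accepting)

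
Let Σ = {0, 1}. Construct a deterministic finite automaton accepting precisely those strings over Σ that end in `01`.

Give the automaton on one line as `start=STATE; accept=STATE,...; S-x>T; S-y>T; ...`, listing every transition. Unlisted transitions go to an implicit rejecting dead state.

Remember how much of `01` the current input suffix matches. State S0 means no match yet; S1 means the last symbol is `0`; S2 means the last 2 symbols are `01`. Only S2 accepts. On a mismatch, fall back to the longest proper suffix that is still a prefix of `01`.
3 states suffice.
        0   1  
>  S0   S1  S0 
   S1   S1  S2 
 * S2   S1  S0 
(> = start, * = accepting)

start=S0; accept=S2; S0-0>S1; S0-1>S0; S1-0>S1; S1-1>S2; S2-0>S1; S2-1>S0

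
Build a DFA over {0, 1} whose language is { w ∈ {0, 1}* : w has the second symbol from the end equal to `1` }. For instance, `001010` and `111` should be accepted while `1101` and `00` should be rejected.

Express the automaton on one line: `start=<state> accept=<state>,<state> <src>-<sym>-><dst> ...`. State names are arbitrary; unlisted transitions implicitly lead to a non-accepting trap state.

start=S0 accept=S5,S6 S0-0->S1 S0-1->S2 S1-0->S3 S1-1->S4 S2-0->S5 S2-1->S6 S3-0->S3 S3-1->S4 S4-0->S5 S4-1->S6 S5-0->S3 S5-1->S4 S6-0->S5 S6-1->S6

A DFA must remember the last 2 symbols (since which symbol is second-to-last isn't known until the input ends). Use one state per possible window of the last ≤2 symbols; accept from those whose window starts with `1`.
A 7-state machine:
        0   1  
>  S0   S1  S2 
   S1   S3  S4 
   S2   S5  S6 
   S3   S3  S4 
   S4   S5  S6 
 * S5   S3  S4 
 * S6   S5  S6 
(> = start, * = accepting)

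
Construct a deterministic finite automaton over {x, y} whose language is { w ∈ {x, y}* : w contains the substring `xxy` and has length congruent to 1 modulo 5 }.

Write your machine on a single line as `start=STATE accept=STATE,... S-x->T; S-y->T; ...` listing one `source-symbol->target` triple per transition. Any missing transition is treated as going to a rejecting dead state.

Handle the two conditions separately and then intersect. The first has 4 states tracking whether and how much of `xxy` has been seen; the second has 5 states tracking the input length modulo 5. A product state is a pair (one from each), accepting exactly when both do.
A 20-state machine:
          x    y  
>  S0     S1   S2 
   S1     S3   S4 
   S2     S5   S4 
   S3     S6   S7 
   S4     S8   S9 
   S5     S6   S9 
   S6    S10  S11 
   S7    S11  S11 
   S8    S10  S12 
   S9    S13  S12 
   S10   S14  S15 
   S11   S15  S15 
   S12   S16   S0 
   S13   S14   S0 
   S14   S17  S18 
   S15   S18  S18 
   S16   S17   S2 
   S17    S3  S19 
 * S18   S19  S19 
   S19    S7   S7 
(> = start, * = accepting)

start=S0; accept=S18; S0-x->S1; S0-y->S2; S1-x->S3; S1-y->S4; S2-x->S5; S2-y->S4; S3-x->S6; S3-y->S7; S4-x->S8; S4-y->S9; S5-x->S6; S5-y->S9; S6-x->S10; S6-y->S11; S7-x->S11; S7-y->S11; S8-x->S10; S8-y->S12; S9-x->S13; S9-y->S12; S10-x->S14; S10-y->S15; S11-x->S15; S11-y->S15; S12-x->S16; S12-y->S0; S13-x->S14; S13-y->S0; S14-x->S17; S14-y->S18; S15-x->S18; S15-y->S18; S16-x->S17; S16-y->S2; S17-x->S3; S17-y->S19; S18-x->S19; S18-y->S19; S19-x->S7; S19-y->S7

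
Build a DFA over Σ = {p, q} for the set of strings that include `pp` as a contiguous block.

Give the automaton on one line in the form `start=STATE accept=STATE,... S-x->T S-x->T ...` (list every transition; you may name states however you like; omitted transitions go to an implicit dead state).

States A..B record the length of the longest prefix of `pp` that matches the current input suffix. Reaching C means `pp` has been seen, and we stay there forever. Accept from C.
With 3 states:
       p  q 
>  A   B  A 
   B   C  A 
 * C   C  C 
(> = start, * = accepting)

start=A accept=C A-p->B A-q->A B-p->C B-q->A C-p->C C-q->C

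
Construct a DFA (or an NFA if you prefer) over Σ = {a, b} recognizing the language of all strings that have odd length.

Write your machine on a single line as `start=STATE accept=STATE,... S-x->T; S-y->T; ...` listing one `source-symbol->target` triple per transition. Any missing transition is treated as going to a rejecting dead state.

start=q0; accept=q1; q0-a->q1; q0-b->q1; q1-a->q0; q1-b->q0

Only the length mod 2 matters, so use a 2-cycle: from any state, every input symbol moves to the next state, wrapping q1 back to q0. Mark q1 accepting.
With 2 states:
        a   b  
>  q0   q1  q1 
 * q1   q0  q0 
(> = start, * = accepting)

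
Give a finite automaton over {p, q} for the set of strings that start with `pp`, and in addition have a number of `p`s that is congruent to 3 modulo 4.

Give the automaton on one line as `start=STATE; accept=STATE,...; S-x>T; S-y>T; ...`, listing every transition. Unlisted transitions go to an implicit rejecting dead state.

start=s0; accept=s4; s0-p>s1; s0-q>s2; s1-p>s3; s1-q>s2; s2-p>s2; s2-q>s2; s3-p>s4; s3-q>s3; s4-p>s5; s4-q>s4; s5-p>s6; s5-q>s5; s6-p>s3; s6-q>s6

Build one automaton per condition and run them in lockstep. The first has 4 states tracking whether the input so far still matches the prefix `pp`; the second has 4 states tracking the count of `p`s modulo 4. A product state is a pair (one from each), accepting exactly when both do. After merging equivalent states the machine shrinks.
        p   q  
>  s0   s1  s2 
   s1   s3  s2 
   s2   s2  s2 
   s3   s4  s3 
 * s4   s5  s4 
   s5   s6  s5 
   s6   s3  s6 
(> = start, * = accepting)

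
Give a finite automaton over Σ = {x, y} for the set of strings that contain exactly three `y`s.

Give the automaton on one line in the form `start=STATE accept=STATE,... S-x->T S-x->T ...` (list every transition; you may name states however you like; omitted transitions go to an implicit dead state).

start=q0 accept=q3 q0-x->q0 q0-y->q1 q1-x->q1 q1-y->q2 q2-x->q2 q2-y->q3 q3-x->q3 q3-y->q4 q4-x->q4 q4-y->q4

Count `y`s, saturating at 4: states q0 through q3 mean 0 through 3 `y`s seen; q4 means more than 3. Each `y` increments (capped at q4); other symbols loop. Accept from {q3}.
5 states suffice.
        x   y  
>  q0   q0  q1 
   q1   q1  q2 
   q2   q2  q3 
 * q3   q3  q4 
   q4   q4  q4 
(> = start, * = accepting)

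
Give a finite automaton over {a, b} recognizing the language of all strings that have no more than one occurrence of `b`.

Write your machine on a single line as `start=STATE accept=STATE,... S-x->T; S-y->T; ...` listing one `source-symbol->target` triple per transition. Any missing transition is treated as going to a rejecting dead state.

Only the number of `b`s matters, and only up to 2. Make a chain s0 → s1 → s2 advanced by each `b` (with s2 absorbing); every other symbol self-loops. The accepting set is {s0, s1}.
A 3-state machine:
        a   b  
>* s0   s0  s1 
 * s1   s1  s2 
   s2   s2  s2 
(> = start, * = accepting)

start=s0; accept=s0,s1; s0-a->s0; s0-b->s1; s1-a->s1; s1-b->s2; s2-a->s2; s2-b->s2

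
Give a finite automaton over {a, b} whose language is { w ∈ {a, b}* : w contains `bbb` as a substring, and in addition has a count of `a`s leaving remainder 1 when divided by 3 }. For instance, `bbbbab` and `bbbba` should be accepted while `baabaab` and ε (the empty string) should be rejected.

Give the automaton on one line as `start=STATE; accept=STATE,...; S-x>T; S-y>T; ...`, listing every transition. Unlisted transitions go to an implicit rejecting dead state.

Run two small machines in parallel and take their product. The first has 4 states tracking whether and how much of `bbb` has been seen; the second has 3 states tracking the count of `a`s modulo 3. A product state is a pair (one from each), accepting exactly when both do.
A 12-state machine:
          a    b  
>  q0     q1   q2 
   q1     q3   q4 
   q2     q1   q5 
   q3     q0   q6 
   q4     q3   q7 
   q5     q1   q8 
   q6     q0   q9 
   q7     q3  q10 
   q8    q10   q8 
   q9     q0  q11 
 * q10   q11  q10 
   q11    q8  q11 
(> = start, * = accepting)

start=q0; accept=q10; q0-a>q1; q0-b>q2; q1-a>q3; q1-b>q4; q2-a>q1; q2-b>q5; q3-a>q0; q3-b>q6; q4-a>q3; q4-b>q7; q5-a>q1; q5-b>q8; q6-a>q0; q6-b>q9; q7-a>q3; q7-b>q10; q8-a>q10; q8-b>q8; q9-a>q0; q9-b>q11; q10-a>q11; q10-b>q10; q11-a>q8; q11-b>q11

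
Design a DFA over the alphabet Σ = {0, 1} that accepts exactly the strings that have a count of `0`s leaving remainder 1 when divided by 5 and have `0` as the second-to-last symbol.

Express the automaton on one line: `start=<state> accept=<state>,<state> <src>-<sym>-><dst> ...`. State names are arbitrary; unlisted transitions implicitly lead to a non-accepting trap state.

start=S0 accept=S3,S8 S0-0->S1 S0-1->S0 S1-0->S2 S1-1->S3 S2-0->S4 S2-1->S2 S3-0->S2 S3-1->S5 S4-0->S6 S4-1->S4 S5-0->S2 S5-1->S5 S6-0->S7 S6-1->S6 S7-0->S8 S7-1->S0 S8-0->S2 S8-1->S3

Run two small machines in parallel and take their product. One (5 states) tracks the count of `0`s modulo 5; the other (7 states) tracks the last 2 symbols read. Each combined state is a pair, one component from each; accept when both components accept. Minimizing collapses redundant product states.
With 9 states:
        0   1  
>  S0   S1  S0 
   S1   S2  S3 
   S2   S4  S2 
 * S3   S2  S5 
   S4   S6  S4 
   S5   S2  S5 
   S6   S7  S6 
   S7   S8  S0 
 * S8   S2  S3 
(> = start, * = accepting)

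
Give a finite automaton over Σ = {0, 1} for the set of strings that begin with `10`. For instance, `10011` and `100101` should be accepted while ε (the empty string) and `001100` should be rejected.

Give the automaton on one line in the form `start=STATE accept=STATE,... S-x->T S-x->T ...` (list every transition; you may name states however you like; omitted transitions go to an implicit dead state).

start=A accept=C A-0->D A-1->B B-0->C B-1->D C-0->C C-1->C D-0->D D-1->D

Check the first 2 symbols one by one: A through B record how many have matched `10` so far; any wrong symbol goes to the dead state D. After all 2 match we enter the accepting sink C.
With 4 states:
       0  1 
>  A   D  B 
   B   C  D 
 * C   C  C 
   D   D  D 
(> = start, * = accepting)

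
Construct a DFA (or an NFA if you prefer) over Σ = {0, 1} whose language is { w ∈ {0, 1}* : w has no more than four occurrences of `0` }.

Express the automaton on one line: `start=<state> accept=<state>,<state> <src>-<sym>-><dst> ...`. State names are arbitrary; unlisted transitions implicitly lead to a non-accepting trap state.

start=A accept=A,B,C,D,E A-0->B A-1->A B-0->C B-1->B C-0->D C-1->C D-0->E D-1->D E-0->F E-1->E F-0->F F-1->F

Count `0`s, saturating at 5: states A through E mean 0 through 4 `0`s seen; F means more than 4. Each `0` increments (capped at F); other symbols loop. Accept from {A, B, C, D, E}.
       0  1 
>* A   B  A 
 * B   C  B 
 * C   D  C 
 * D   E  D 
 * E   F  E 
   F   F  F 
(> = start, * = accepting)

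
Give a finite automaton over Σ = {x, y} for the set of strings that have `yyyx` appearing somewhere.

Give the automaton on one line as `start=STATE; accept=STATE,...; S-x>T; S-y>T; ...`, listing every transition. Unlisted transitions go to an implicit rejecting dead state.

States A..D record the length of the longest prefix of `yyyx` that matches the current input suffix. Reaching E means `yyyx` has been seen, and we stay there forever. Accept from E.
       x  y 
>  A   A  B 
   B   A  C 
   C   A  D 
   D   E  D 
 * E   E  E 
(> = start, * = accepting)

start=A; accept=E; A-x>A; A-y>B; B-x>A; B-y>C; C-x>A; C-y>D; D-x>E; D-y>D; E-x>E; E-y>E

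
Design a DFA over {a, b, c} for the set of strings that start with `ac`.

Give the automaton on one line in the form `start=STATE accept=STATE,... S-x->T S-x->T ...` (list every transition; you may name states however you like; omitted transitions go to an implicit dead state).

Check the first 2 symbols one by one: S0 through S1 record how many have matched `ac` so far; any wrong symbol goes to the dead state S3. After all 2 match we enter the accepting sink S2.
        a   b   c  
>  S0   S1  S3  S3 
   S1   S3  S3  S2 
 * S2   S2  S2  S2 
   S3   S3  S3  S3 
(> = start, * = accepting)

start=S0 accept=S2 S0-a->S1 S0-b->S3 S0-c->S3 S1-a->S3 S1-b->S3 S1-c->S2 S2-a->S2 S2-b->S2 S2-c->S2 S3-a->S3 S3-b->S3 S3-c->S3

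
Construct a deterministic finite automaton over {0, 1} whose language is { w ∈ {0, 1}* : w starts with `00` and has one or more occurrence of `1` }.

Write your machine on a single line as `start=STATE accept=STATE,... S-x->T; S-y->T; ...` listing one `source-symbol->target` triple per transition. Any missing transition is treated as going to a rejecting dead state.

start=q0; accept=q5,q6; q0-0->q1; q0-1->q2; q1-0->q3; q1-1->q2; q2-0->q2; q2-1->q4; q3-0->q3; q3-1->q5; q4-0->q4; q4-1->q4; q5-0->q5; q5-1->q6; q6-0->q6; q6-1->q6

Run two small machines in parallel and take their product. One (4 states) tracks whether the input so far still matches the prefix `00`; the other (3 states) tracks the count of `1`s, saturating at 2. Each combined state is a pair, one component from each; accept when both components accept.
A 7-state machine:
        0   1  
>  q0   q1  q2 
   q1   q3  q2 
   q2   q2  q4 
   q3   q3  q5 
   q4   q4  q4 
 * q5   q5  q6 
 * q6   q6  q6 
(> = start, * = accepting)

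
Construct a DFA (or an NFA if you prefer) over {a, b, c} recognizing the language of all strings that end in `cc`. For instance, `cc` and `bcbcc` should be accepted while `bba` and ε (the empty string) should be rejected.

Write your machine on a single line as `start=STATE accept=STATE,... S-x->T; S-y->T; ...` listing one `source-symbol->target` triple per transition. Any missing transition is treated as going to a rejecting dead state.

start=S0; accept=S2; S0-a->S0; S0-b->S0; S0-c->S1; S1-a->S0; S1-b->S0; S1-c->S2; S2-a->S0; S2-b->S0; S2-c->S2

Let each state record the length of the longest suffix of the input read so far that is also a prefix of `cc`. S1 means the last symbol is `c`; S2 means the last 2 symbols are `cc`. Accept only at S2, where the string currently ends in `cc`.
        a   b   c  
>  S0   S0  S0  S1 
   S1   S0  S0  S2 
 * S2   S0  S0  S2 
(> = start, * = accepting)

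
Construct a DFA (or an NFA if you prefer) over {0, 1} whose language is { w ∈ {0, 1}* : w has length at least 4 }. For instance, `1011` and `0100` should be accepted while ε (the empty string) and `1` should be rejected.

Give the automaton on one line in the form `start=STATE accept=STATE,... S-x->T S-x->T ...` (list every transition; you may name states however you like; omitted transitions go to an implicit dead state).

We only need to distinguish lengths 0, 1, …, 4, and '>4'. Chain q0 → q1 → q2 → q3 → q4 → q5 on every symbol, with q5 looping. Accepting states: {q4, q5}.
6 states suffice.
        0   1  
>  q0   q1  q1 
   q1   q2  q2 
   q2   q3  q3 
   q3   q4  q4 
 * q4   q5  q5 
 * q5   q5  q5 
(> = start, * = accepting)

start=q0 accept=q4,q5 q0-0->q1 q0-1->q1 q1-0->q2 q1-1->q2 q2-0->q3 q2-1->q3 q3-0->q4 q3-1->q4 q4-0->q5 q4-1->q5 q5-0->q5 q5-1->q5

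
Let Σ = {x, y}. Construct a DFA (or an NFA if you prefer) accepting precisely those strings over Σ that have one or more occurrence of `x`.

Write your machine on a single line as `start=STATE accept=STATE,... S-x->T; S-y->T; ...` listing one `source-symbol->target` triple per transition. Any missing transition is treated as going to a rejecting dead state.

start=q0; accept=q1,q2; q0-x->q1; q0-y->q0; q1-x->q2; q1-y->q1; q2-x->q2; q2-y->q2

Count `x`s, saturating at 2: state q0 means no `x` yet, q1 means one `x` seen, q2 means more than one. Each `x` increments (capped at q2); other symbols loop. Accept from {q1, q2}.
3 states suffice.
        x   y  
>  q0   q1  q0 
 * q1   q2  q1 
 * q2   q2  q2 
(> = start, * = accepting)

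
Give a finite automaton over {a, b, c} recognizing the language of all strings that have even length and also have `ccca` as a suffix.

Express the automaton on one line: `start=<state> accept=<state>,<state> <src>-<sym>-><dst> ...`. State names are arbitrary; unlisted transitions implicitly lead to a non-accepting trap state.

Run two small machines in parallel and take their product. One (2 states) tracks the input length modulo 2; the other (5 states) tracks how much of the suffix `ccca` has currently been matched. Each combined state is a pair, one component from each; accept when both components accept. Equivalent product states are then merged.
6 states suffice.
        a   b   c  
>  S0   S1  S1  S2 
   S1   S0  S0  S0 
   S2   S0  S0  S3 
   S3   S1  S1  S4 
   S4   S5  S0  S3 
 * S5   S1  S1  S2 
(> = start, * = accepting)

start=S0 accept=S5 S0-a->S1 S0-b->S1 S0-c->S2 S1-a->S0 S1-b->S0 S1-c->S0 S2-a->S0 S2-b->S0 S2-c->S3 S3-a->S1 S3-b->S1 S3-c->S4 S4-a->S5 S4-b->S0 S4-c->S3 S5-a->S1 S5-b->S1 S5-c->S2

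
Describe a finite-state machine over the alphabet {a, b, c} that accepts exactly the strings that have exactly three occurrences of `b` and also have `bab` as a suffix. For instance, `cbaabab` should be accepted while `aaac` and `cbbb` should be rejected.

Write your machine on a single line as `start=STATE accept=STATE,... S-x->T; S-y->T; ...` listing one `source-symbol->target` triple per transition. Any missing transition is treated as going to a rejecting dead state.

start=S0; accept=S5; S0-a->S0; S0-b->S1; S0-c->S0; S1-a->S1; S1-b->S2; S1-c->S1; S2-a->S3; S2-b->S4; S2-c->S4; S3-a->S4; S3-b->S5; S3-c->S4; S4-a->S4; S4-b->S4; S4-c->S4; S5-a->S4; S5-b->S4; S5-c->S4

Handle the two conditions separately and then intersect. One (5 states) tracks the count of `b`s, saturating at 4; the other (4 states) tracks how much of the suffix `bab` has currently been matched. Each combined state is a pair, one component from each; accept when both components accept. Minimizing collapses redundant product states.
With 6 states:
        a   b   c  
>  S0   S0  S1  S0 
   S1   S1  S2  S1 
   S2   S3  S4  S4 
   S3   S4  S5  S4 
   S4   S4  S4  S4 
 * S5   S4  S4  S4 
(> = start, * = accepting)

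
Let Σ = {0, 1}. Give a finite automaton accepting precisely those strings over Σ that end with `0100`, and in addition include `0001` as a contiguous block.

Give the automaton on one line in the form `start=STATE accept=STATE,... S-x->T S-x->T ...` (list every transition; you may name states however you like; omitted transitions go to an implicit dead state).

Handle the two conditions separately and then intersect. One (5 states) tracks how much of the suffix `0100` has currently been matched; the other (5 states) tracks whether and how much of `0001` has been seen. Each combined state is a pair, one component from each; accept when both components accept. After merging equivalent states the machine shrinks.
With 8 states:
        0   1  
>  S0   S1  S0 
   S1   S2  S0 
   S2   S3  S0 
   S3   S3  S4 
   S4   S5  S6 
   S5   S7  S4 
   S6   S3  S6 
 * S7   S3  S4 
(> = start, * = accepting)

start=S0 accept=S7 S0-0->S1 S0-1->S0 S1-0->S2 S1-1->S0 S2-0->S3 S2-1->S0 S3-0->S3 S3-1->S4 S4-0->S5 S4-1->S6 S5-0->S7 S5-1->S4 S6-0->S3 S6-1->S6 S7-0->S3 S7-1->S4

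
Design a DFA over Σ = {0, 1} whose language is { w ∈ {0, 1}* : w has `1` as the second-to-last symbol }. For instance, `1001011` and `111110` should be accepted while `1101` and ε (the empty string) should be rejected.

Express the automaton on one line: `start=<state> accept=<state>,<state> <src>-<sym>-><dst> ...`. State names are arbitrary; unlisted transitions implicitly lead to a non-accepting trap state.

Because acceptance depends on a position counted from the end, the machine has to buffer the most recent 2 symbols. Make each state the string of the last up-to-2 symbols read; on input `x` shift the window left and append `x`. Accept when the buffered window has length 2 and begins with `1`.
7 states suffice.
        0   1  
>  q0   q1  q2 
   q1   q3  q4 
   q2   q5  q6 
   q3   q3  q4 
   q4   q5  q6 
 * q5   q3  q4 
 * q6   q5  q6 
(> = start, * = accepting)

start=q0 accept=q5,q6 q0-0->q1 q0-1->q2 q1-0->q3 q1-1->q4 q2-0->q5 q2-1->q6 q3-0->q3 q3-1->q4 q4-0->q5 q4-1->q6 q5-0->q3 q5-1->q4 q6-0->q5 q6-1->q6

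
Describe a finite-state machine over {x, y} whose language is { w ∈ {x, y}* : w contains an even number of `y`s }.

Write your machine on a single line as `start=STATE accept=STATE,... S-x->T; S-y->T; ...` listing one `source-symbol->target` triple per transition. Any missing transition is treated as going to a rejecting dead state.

The only thing that matters is how many `y`s have appeared, reduced mod 2. Use one state per residue: S0 for 0, …, S1 for 1. Reading `y` moves to the next residue; anything else stays put. S0 is accepting.
2 states suffice.
        x   y  
>* S0   S0  S1 
   S1   S1  S0 
(> = start, * = accepting)

start=S0; accept=S0; S0-x->S0; S0-y->S1; S1-x->S1; S1-y->S0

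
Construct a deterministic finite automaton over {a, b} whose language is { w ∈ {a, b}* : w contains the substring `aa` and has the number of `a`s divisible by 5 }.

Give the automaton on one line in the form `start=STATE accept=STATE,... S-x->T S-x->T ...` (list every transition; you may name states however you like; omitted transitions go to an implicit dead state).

Run two small machines in parallel and take their product. One (3 states) tracks whether and how much of `aa` has been seen; the other (5 states) tracks the count of `a`s modulo 5. Each combined state is a pair, one component from each; accept when both components accept.
A 15-state machine:
          a    b  
>  q0     q1   q0 
   q1     q2   q3 
   q2     q4   q2 
   q3     q5   q3 
   q4     q6   q4 
   q5     q4   q7 
   q6     q8   q6 
   q7     q9   q7 
 * q8    q10   q8 
   q9     q6  q11 
   q10    q2  q10 
   q11   q12  q11 
   q12    q8  q13 
   q13   q14  q13 
   q14   q10   q0 
(> = start, * = accepting)

start=q0 accept=q8 q0-a->q1 q0-b->q0 q1-a->q2 q1-b->q3 q2-a->q4 q2-b->q2 q3-a->q5 q3-b->q3 q4-a->q6 q4-b->q4 q5-a->q4 q5-b->q7 q6-a->q8 q6-b->q6 q7-a->q9 q7-b->q7 q8-a->q10 q8-b->q8 q9-a->q6 q9-b->q11 q10-a->q2 q10-b->q10 q11-a->q12 q11-b->q11 q12-a->q8 q12-b->q13 q13-a->q14 q13-b->q13 q14-a->q10 q14-b->q0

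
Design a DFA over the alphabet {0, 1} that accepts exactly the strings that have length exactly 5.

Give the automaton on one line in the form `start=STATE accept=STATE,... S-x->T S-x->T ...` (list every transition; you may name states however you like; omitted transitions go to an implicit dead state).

We only need to distinguish lengths 0, 1, …, 5, and '>5'. Chain A → B → C → D → E → F → G on every symbol, with G looping. Accepting states: {F}.
       0  1 
>  A   B  B 
   B   C  C 
   C   D  D 
   D   E  E 
   E   F  F 
 * F   G  G 
   G   G  G 
(> = start, * = accepting)

start=A accept=F A-0->B A-1->B B-0->C B-1->C C-0->D C-1->D D-0->E D-1->E E-0->F E-1->F F-0->G F-1->G G-0->G G-1->G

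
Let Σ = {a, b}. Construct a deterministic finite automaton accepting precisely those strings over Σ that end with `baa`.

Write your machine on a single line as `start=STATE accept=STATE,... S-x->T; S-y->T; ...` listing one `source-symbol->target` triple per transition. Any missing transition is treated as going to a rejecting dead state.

Remember how much of `baa` the current input suffix matches. State q0 means no match yet; q1 means the last symbol is `b`; q2 means the last 2 symbols are `ba`; q3 means the last 3 symbols are `baa`. Only q3 accepts. On a mismatch, fall back to the longest proper suffix that is still a prefix of `baa`.
With 4 states:
        a   b  
>  q0   q0  q1 
   q1   q2  q1 
   q2   q3  q1 
 * q3   q0  q1 
(> = start, * = accepting)

start=q0; accept=q3; q0-a->q0; q0-b->q1; q1-a->q2; q1-b->q1; q2-a->q3; q2-b->q1; q3-a->q0; q3-b->q1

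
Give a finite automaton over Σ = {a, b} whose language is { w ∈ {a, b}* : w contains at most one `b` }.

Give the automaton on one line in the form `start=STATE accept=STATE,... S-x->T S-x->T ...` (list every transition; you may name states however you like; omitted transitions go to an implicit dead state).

Count `b`s, saturating at 2: state q0 means no `b` yet, q1 means one `b` seen, q2 means more than one. Each `b` increments (capped at q2); other symbols loop. Accept from {q0, q1}.
        a   b  
>* q0   q0  q1 
 * q1   q1  q2 
   q2   q2  q2 
(> = start, * = accepting)

start=q0 accept=q0,q1 q0-a->q0 q0-b->q1 q1-a->q1 q1-b->q2 q2-a->q2 q2-b->q2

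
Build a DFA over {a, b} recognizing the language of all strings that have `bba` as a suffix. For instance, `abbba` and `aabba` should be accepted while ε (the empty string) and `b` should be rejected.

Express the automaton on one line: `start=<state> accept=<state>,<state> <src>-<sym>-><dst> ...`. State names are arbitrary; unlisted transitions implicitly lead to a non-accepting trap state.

start=q0 accept=q3 q0-a->q0 q0-b->q1 q1-a->q0 q1-b->q2 q2-a->q3 q2-b->q2 q3-a->q0 q3-b->q1

Let each state record the length of the longest suffix of the input read so far that is also a prefix of `bba`. q1 means the last symbol is `b`; q2 means the last 2 symbols are `bb`; q3 means the last 3 symbols are `bba`. Accept only at q3, where the string currently ends in `bba`.
        a   b  
>  q0   q0  q1 
   q1   q0  q2 
   q2   q3  q2 
 * q3   q0  q1 
(> = start, * = accepting)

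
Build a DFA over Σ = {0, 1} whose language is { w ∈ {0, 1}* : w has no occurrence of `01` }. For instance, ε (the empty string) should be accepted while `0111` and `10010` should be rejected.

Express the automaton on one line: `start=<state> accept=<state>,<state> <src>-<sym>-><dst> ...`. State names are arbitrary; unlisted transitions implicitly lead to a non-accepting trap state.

start=S0 accept=S0,S1 S0-0->S1 S0-1->S0 S1-0->S1 S1-1->S2 S2-0->S2 S2-1->S2

This is the complement of 'contains `01`'. Use the same substring-matching states — S0 through S2 holding how much of `01` has just been matched — but flip the accepting set: everything except the trap S2 accepts.
With 3 states:
        0   1  
>* S0   S1  S0 
 * S1   S1  S2 
   S2   S2  S2 
(> = start, * = accepting)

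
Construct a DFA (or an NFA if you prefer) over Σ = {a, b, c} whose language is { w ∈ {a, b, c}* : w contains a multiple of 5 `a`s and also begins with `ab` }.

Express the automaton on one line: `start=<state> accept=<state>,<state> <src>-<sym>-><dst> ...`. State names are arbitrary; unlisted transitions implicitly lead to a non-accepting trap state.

Run two small machines in parallel and take their product. The first has 5 states tracking the count of `a`s modulo 5; the second has 4 states tracking whether the input so far still matches the prefix `ab`. A product state is a pair (one from each), accepting exactly when both do. Minimizing collapses redundant product states.
With 8 states:
        a   b   c  
>  S0   S1  S2  S2 
   S1   S2  S3  S2 
   S2   S2  S2  S2 
   S3   S4  S3  S3 
   S4   S5  S4  S4 
   S5   S6  S5  S5 
   S6   S7  S6  S6 
 * S7   S3  S7  S7 
(> = start, * = accepting)

start=S0 accept=S7 S0-a->S1 S0-b->S2 S0-c->S2 S1-a->S2 S1-b->S3 S1-c->S2 S2-a->S2 S2-b->S2 S2-c->S2 S3-a->S4 S3-b->S3 S3-c->S3 S4-a->S5 S4-b->S4 S4-c->S4 S5-a->S6 S5-b->S5 S5-c->S5 S6-a->S7 S6-b->S6 S6-c->S6 S7-a->S3 S7-b->S7 S7-c->S7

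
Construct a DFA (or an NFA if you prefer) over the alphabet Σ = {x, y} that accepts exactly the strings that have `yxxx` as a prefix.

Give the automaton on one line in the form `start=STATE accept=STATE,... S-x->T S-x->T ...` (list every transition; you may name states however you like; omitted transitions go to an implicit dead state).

Walk along `yxxx` while the input agrees: from s0 take `y` to s1, and so on. Any deviation drops to the rejecting sink s5. Once s4 is reached the prefix is confirmed and every continuation is accepted.
A 6-state machine:
        x   y  
>  s0   s5  s1 
   s1   s2  s5 
   s2   s3  s5 
   s3   s4  s5 
 * s4   s4  s4 
   s5   s5  s5 
(> = start, * = accepting)

start=s0 accept=s4 s0-x->s5 s0-y->s1 s1-x->s2 s1-y->s5 s2-x->s3 s2-y->s5 s3-x->s4 s3-y->s5 s4-x->s4 s4-y->s4 s5-x->s5 s5-y->s5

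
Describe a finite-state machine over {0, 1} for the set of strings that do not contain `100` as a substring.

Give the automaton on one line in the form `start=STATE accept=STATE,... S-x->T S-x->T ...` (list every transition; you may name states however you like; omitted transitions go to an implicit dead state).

Track partial matches of the forbidden pattern `100`. State q3 is a dead state reached once `100` has occurred; every other state accepts. q0 means no part of `100` is currently matched.
A 4-state machine:
        0   1  
>* q0   q0  q1 
 * q1   q2  q1 
 * q2   q3  q1 
   q3   q3  q3 
(> = start, * = accepting)

start=q0 accept=q0,q1,q2 q0-0->q0 q0-1->q1 q1-0->q2 q1-1->q1 q2-0->q3 q2-1->q1 q3-0->q3 q3-1->q3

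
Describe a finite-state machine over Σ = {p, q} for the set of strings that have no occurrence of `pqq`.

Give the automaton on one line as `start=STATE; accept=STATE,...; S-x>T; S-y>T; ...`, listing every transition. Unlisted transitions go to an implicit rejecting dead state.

This is the complement of 'contains `pqq`'. Use the same substring-matching states — s0 through s3 holding how much of `pqq` has just been matched — but flip the accepting set: everything except the trap s3 accepts.
4 states suffice.
        p   q  
>* s0   s1  s0 
 * s1   s1  s2 
 * s2   s1  s3 
   s3   s3  s3 
(> = start, * = accepting)

start=s0; accept=s0,s1,s2; s0-p>s1; s0-q>s0; s1-p>s1; s1-q>s2; s2-p>s1; s2-q>s3; s3-p>s3; s3-q>s3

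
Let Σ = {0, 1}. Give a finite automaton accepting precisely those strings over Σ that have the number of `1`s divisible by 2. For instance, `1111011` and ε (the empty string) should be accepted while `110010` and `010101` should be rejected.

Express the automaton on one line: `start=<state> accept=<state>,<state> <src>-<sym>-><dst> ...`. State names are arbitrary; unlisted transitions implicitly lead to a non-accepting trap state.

Keep the running count of `1`s modulo 2: each `1` advances along the cycle A → B → A while other symbols loop. Accept at A.
2 states suffice.
       0  1 
>* A   A  B 
   B   B  A 
(> = start, * = accepting)

start=A accept=A A-0->A A-1->B B-0->B B-1->A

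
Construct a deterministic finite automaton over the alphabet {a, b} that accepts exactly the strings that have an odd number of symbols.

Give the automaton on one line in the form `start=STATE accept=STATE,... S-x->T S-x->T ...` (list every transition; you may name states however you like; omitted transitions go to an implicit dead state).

start=S0 accept=S1 S0-a->S1 S0-b->S1 S1-a->S0 S1-b->S0

Only the length mod 2 matters, so use a 2-cycle: from any state, every input symbol moves to the next state, wrapping S1 back to S0. Mark S1 accepting.
2 states suffice.
        a   b  
>  S0   S1  S1 
 * S1   S0  S0 
(> = start, * = accepting)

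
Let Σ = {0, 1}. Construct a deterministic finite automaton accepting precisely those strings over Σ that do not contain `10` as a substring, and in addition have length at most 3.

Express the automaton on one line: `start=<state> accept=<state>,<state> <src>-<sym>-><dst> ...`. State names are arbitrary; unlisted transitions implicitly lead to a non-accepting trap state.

start=s0 accept=s0,s1,s2,s3,s4,s6,s7 s0-0->s1 s0-1->s2 s1-0->s3 s1-1->s4 s2-0->s5 s2-1->s4 s3-0->s6 s3-1->s7 s4-0->s8 s4-1->s7 s5-0->s8 s5-1->s8 s6-0->s9 s6-1->s10 s7-0->s11 s7-1->s10 s8-0->s11 s8-1->s11 s9-0->s9 s9-1->s10 s10-0->s11 s10-1->s10 s11-0->s11 s11-1->s11

Handle the two conditions separately and then intersect. The first has 3 states tracking partial matches of the forbidden pattern `10`; the second has 5 states tracking the input length, saturating at 4. A product state is a pair (one from each), accepting exactly when both do.
12 states suffice.
          0    1  
>* s0     s1   s2 
 * s1     s3   s4 
 * s2     s5   s4 
 * s3     s6   s7 
 * s4     s8   s7 
   s5     s8   s8 
 * s6     s9  s10 
 * s7    s11  s10 
   s8    s11  s11 
   s9     s9  s10 
   s10   s11  s10 
   s11   s11  s11 
(> = start, * = accepting)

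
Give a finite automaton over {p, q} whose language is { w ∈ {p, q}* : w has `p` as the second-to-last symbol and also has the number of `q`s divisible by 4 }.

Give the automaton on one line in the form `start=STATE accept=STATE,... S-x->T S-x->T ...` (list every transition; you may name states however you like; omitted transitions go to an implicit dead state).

start=s0 accept=s3,s16 s0-p->s1 s0-q->s2 s1-p->s3 s1-q->s4 s2-p->s5 s2-q->s6 s3-p->s3 s3-q->s4 s4-p->s5 s4-q->s6 s5-p->s7 s5-q->s8 s6-p->s9 s6-q->s10 s7-p->s7 s7-q->s8 s8-p->s9 s8-q->s10 s9-p->s11 s9-q->s12 s10-p->s13 s10-q->s14 s11-p->s11 s11-q->s12 s12-p->s13 s12-q->s14 s13-p->s15 s13-q->s16 s14-p->s17 s14-q->s18 s15-p->s15 s15-q->s16 s16-p->s17 s16-q->s18 s17-p->s3 s17-q->s4 s18-p->s5 s18-q->s6

Run two small machines in parallel and take their product. One (7 states) tracks the last 2 symbols read; the other (4 states) tracks the count of `q`s modulo 4. Each combined state is a pair, one component from each; accept when both components accept.
A 19-state machine:
          p    q  
>  s0     s1   s2 
   s1     s3   s4 
   s2     s5   s6 
 * s3     s3   s4 
   s4     s5   s6 
   s5     s7   s8 
   s6     s9  s10 
   s7     s7   s8 
   s8     s9  s10 
   s9    s11  s12 
   s10   s13  s14 
   s11   s11  s12 
   s12   s13  s14 
   s13   s15  s16 
   s14   s17  s18 
   s15   s15  s16 
 * s16   s17  s18 
   s17    s3   s4 
   s18    s5   s6 
(> = start, * = accepting)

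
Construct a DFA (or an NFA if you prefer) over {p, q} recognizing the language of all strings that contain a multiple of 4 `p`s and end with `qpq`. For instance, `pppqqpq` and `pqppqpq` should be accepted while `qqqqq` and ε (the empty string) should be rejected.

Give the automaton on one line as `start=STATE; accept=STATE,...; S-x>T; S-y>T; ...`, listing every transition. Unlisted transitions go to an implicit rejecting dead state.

start=S0; accept=S15; S0-p>S1; S0-q>S2; S1-p>S3; S1-q>S4; S2-p>S5; S2-q>S2; S3-p>S6; S3-q>S7; S4-p>S8; S4-q>S4; S5-p>S3; S5-q>S9; S6-p>S0; S6-q>S10; S7-p>S11; S7-q>S7; S8-p>S6; S8-q>S12; S9-p>S8; S9-q>S4; S10-p>S13; S10-q>S10; S11-p>S0; S11-q>S14; S12-p>S11; S12-q>S7; S13-p>S1; S13-q>S15; S14-p>S13; S14-q>S10; S15-p>S5; S15-q>S2

Run two small machines in parallel and take their product. One (4 states) tracks the count of `p`s modulo 4; the other (4 states) tracks how much of the suffix `qpq` has currently been matched. Each combined state is a pair, one component from each; accept when both components accept.
          p    q  
>  S0     S1   S2 
   S1     S3   S4 
   S2     S5   S2 
   S3     S6   S7 
   S4     S8   S4 
   S5     S3   S9 
   S6     S0  S10 
   S7    S11   S7 
   S8     S6  S12 
   S9     S8   S4 
   S10   S13  S10 
   S11    S0  S14 
   S12   S11   S7 
   S13    S1  S15 
   S14   S13  S10 
 * S15    S5   S2 
(> = start, * = accepting)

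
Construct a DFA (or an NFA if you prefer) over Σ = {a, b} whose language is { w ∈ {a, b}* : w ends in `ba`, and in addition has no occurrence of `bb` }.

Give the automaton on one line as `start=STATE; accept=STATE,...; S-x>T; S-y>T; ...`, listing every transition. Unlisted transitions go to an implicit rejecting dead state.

start=s0; accept=s2; s0-a>s0; s0-b>s1; s1-a>s2; s1-b>s3; s2-a>s0; s2-b>s1; s3-a>s3; s3-b>s3

Handle the two conditions separately and then intersect. One (3 states) tracks how much of the suffix `ba` has currently been matched; the other (3 states) tracks partial matches of the forbidden pattern `bb`. Each combined state is a pair, one component from each; accept when both components accept. Minimizing collapses redundant product states.
4 states suffice.
        a   b  
>  s0   s0  s1 
   s1   s2  s3 
 * s2   s0  s1 
   s3   s3  s3 
(> = start, * = accepting)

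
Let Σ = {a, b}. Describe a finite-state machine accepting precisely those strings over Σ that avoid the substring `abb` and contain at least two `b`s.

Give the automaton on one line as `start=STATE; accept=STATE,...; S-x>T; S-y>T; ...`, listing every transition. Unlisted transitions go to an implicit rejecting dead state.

Build one automaton per condition and run them in lockstep. The first has 4 states tracking partial matches of the forbidden pattern `abb`; the second has 4 states tracking the count of `b`s, saturating at 3. A product state is a pair (one from each), accepting exactly when both do. Equivalent product states are then merged.
With 9 states:
        a   b  
>  q0   q1  q2 
   q1   q1  q3 
   q2   q4  q5 
   q3   q4  q6 
   q4   q4  q7 
 * q5   q8  q5 
   q6   q6  q6 
 * q7   q8  q6 
 * q8   q8  q7 
(> = start, * = accepting)

start=q0; accept=q5,q7,q8; q0-a>q1; q0-b>q2; q1-a>q1; q1-b>q3; q2-a>q4; q2-b>q5; q3-a>q4; q3-b>q6; q4-a>q4; q4-b>q7; q5-a>q8; q5-b>q5; q6-a>q6; q6-b>q6; q7-a>q8; q7-b>q6; q8-a>q8; q8-b>q7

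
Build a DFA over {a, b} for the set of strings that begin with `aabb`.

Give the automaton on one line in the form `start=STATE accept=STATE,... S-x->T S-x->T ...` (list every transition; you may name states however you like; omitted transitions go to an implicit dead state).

start=q0 accept=q4 q0-a->q1 q0-b->q5 q1-a->q2 q1-b->q5 q2-a->q5 q2-b->q3 q3-a->q5 q3-b->q4 q4-a->q4 q4-b->q4 q5-a->q5 q5-b->q5

Walk along `aabb` while the input agrees: from q0 take `a` to q1, and so on. Any deviation drops to the rejecting sink q5. Once q4 is reached the prefix is confirmed and every continuation is accepted.
A 6-state machine:
        a   b  
>  q0   q1  q5 
   q1   q2  q5 
   q2   q5  q3 
   q3   q5  q4 
 * q4   q4  q4 
   q5   q5  q5 
(> = start, * = accepting)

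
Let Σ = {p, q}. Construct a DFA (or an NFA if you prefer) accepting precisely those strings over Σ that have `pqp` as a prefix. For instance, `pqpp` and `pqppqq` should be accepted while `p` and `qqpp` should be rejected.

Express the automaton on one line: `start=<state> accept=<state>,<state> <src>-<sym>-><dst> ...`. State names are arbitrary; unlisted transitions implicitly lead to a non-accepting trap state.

Check the first 3 symbols one by one: A through C record how many have matched `pqp` so far; any wrong symbol goes to the dead state E. After all 3 match we enter the accepting sink D.
5 states suffice.
       p  q 
>  A   B  E 
   B   E  C 
   C   D  E 
 * D   D  D 
   E   E  E 
(> = start, * = accepting)

start=A accept=D A-p->B A-q->E B-p->E B-q->C C-p->D C-q->E D-p->D D-q->D E-p->E E-q->E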